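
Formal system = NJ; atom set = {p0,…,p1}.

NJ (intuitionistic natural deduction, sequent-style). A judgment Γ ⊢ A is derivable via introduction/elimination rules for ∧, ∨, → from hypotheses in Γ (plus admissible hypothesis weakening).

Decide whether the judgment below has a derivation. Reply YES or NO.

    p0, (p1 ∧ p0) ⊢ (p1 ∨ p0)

Derivation trace:
[Wk] p0, (p1 ∧ p0) ⊢ (p1 ∨ p0)
  [∨I₂] p0 ⊢ (p1 ∨ p0)
    [Ax] p0 ⊢ p0

Result: YES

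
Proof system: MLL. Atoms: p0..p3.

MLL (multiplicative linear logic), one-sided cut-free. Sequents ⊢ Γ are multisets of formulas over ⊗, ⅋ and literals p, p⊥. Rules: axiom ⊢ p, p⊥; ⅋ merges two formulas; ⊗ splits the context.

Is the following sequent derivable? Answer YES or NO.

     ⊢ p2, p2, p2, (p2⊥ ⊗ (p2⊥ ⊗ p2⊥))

Proof tree:
[⊗]  ⊢ p2, p2, p2, (p2⊥ ⊗ (p2⊥ ⊗ p2⊥))
  [Ax]  ⊢ p2, p2⊥
  [⊗]  ⊢ p2, p2, (p2⊥ ⊗ p2⊥)
    [Ax]  ⊢ p2, p2⊥
    [Ax]  ⊢ p2, p2⊥

Result: YES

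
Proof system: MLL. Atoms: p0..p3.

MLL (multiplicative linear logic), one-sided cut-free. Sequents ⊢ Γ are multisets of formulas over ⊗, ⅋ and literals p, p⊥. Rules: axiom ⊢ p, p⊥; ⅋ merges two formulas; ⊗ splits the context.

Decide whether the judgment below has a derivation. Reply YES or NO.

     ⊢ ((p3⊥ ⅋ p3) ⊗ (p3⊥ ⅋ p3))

Derivation (root first):
[⊗]  ⊢ ((p3⊥ ⅋ p3) ⊗ (p3⊥ ⅋ p3))
  [⅋]  ⊢ (p3⊥ ⅋ p3)
    [Ax]  ⊢ p3, p3⊥
  [⅋]  ⊢ (p3⊥ ⅋ p3)
    [Ax]  ⊢ p3, p3⊥

Result: YES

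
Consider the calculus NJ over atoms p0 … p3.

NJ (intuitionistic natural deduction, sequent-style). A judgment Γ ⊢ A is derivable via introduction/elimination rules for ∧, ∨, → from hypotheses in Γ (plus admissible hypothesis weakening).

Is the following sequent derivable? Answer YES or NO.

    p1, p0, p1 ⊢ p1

Proof tree:
[Wk] p1, p0, p1 ⊢ p1
  [Wk] p1, p0 ⊢ p1
    [Ax] p1 ⊢ p1

Result: YES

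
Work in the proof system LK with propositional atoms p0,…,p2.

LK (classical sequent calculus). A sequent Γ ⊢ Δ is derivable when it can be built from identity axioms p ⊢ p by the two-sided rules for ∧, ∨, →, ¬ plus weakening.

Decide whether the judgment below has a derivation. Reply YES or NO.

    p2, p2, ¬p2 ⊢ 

Proof tree:
[¬L] p2, p2, ¬p2 ⊢ 
  [WL] p2, p2 ⊢ p2
    [Ax] p2 ⊢ p2

Result: YES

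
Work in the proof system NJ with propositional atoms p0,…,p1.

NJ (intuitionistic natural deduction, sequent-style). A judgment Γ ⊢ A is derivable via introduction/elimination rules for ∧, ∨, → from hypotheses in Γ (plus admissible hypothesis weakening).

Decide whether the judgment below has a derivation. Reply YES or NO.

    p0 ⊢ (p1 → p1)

Derivation trace:
[Wk] p0 ⊢ (p1 → p1)
  [→I]  ⊢ (p1 → p1)
    [Ax] p1 ⊢ p1

Result: YES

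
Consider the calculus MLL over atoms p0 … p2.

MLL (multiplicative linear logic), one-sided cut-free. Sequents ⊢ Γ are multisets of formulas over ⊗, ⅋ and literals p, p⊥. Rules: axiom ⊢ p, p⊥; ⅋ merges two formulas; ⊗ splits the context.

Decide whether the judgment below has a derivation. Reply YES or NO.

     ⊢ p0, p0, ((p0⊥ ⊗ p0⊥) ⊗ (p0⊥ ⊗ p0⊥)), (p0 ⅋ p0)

Derivation trace:
[⅋]  ⊢ p0, p0, ((p0⊥ ⊗ p0⊥) ⊗ (p0⊥ ⊗ p0⊥)), (p0 ⅋ p0)
  [⊗]  ⊢ p0, p0, p0, p0, ((p0⊥ ⊗ p0⊥) ⊗ (p0⊥ ⊗ p0⊥))
    [⊗]  ⊢ p0, p0, (p0⊥ ⊗ p0⊥)
      [Ax]  ⊢ p0, p0⊥
      [Ax]  ⊢ p0, p0⊥
    [⊗]  ⊢ p0, p0, (p0⊥ ⊗ p0⊥)
      [Ax]  ⊢ p0, p0⊥
      [Ax]  ⊢ p0, p0⊥

Result: YES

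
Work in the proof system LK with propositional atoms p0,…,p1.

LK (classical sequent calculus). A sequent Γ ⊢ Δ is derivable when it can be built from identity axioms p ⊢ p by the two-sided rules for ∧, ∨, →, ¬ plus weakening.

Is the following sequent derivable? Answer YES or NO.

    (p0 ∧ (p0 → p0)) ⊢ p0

Derivation trace:
[∧L] (p0 ∧ (p0 → p0)) ⊢ p0
  [→L] p0, (p0 → p0) ⊢ p0
    [Ax] p0 ⊢ p0
    [Ax] p0 ⊢ p0

Result: YES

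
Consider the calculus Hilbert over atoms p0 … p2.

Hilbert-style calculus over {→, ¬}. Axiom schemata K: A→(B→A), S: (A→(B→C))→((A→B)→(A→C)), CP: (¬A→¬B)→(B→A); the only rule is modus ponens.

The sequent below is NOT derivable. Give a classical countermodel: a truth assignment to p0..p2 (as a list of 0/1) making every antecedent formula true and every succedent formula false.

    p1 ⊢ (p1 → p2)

Enumerate valuations to refute Γ ⊢ Δ:
  v=000: Γ:[p1=F] Δ:[(p1 → p2)=T] refutes=False
  v=001: Γ:[p1=F] Δ:[(p1 → p2)=T] refutes=False
  v=010: Γ:[p1=T] Δ:[(p1 → p2)=F] refutes=True  ← countermodel

Result: [0, 1, 0]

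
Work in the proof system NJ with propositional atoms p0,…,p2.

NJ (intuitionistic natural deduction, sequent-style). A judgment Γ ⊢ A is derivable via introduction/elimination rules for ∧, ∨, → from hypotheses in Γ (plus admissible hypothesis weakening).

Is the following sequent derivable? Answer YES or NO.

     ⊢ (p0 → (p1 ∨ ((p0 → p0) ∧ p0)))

Proof tree:
[→I]  ⊢ (p0 → (p1 ∨ ((p0 → p0) ∧ p0)))
  [∨I₂] p0 ⊢ (p1 ∨ ((p0 → p0) ∧ p0))
    [∧I] p0 ⊢ ((p0 → p0) ∧ p0)
      [→I]  ⊢ (p0 → p0)
        [Ax] p0 ⊢ p0
      [Ax] p0 ⊢ p0

Result: YES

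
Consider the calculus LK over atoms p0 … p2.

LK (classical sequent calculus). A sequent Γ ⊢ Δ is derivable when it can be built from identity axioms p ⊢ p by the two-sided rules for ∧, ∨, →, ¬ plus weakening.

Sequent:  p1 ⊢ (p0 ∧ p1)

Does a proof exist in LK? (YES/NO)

Enumerate valuations to refute Γ ⊢ Δ:
  v=000: Γ:[p1=F] Δ:[(p0 ∧ p1)=F] refutes=False
  v=001: Γ:[p1=F] Δ:[(p0 ∧ p1)=F] refutes=False
  v=010: Γ:[p1=T] Δ:[(p0 ∧ p1)=F] refutes=True  ← countermodel

Result: NO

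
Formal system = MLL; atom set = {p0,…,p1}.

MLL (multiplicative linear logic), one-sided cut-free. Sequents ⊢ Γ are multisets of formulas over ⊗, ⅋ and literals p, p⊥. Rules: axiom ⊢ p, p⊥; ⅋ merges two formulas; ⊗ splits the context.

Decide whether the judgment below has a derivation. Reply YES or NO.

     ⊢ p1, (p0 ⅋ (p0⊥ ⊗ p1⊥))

Proof tree:
[⅋]  ⊢ p1, (p0 ⅋ (p0⊥ ⊗ p1⊥))
  [⊗]  ⊢ p0, p1, (p0⊥ ⊗ p1⊥)
    [Ax]  ⊢ p0, p0⊥
    [Ax]  ⊢ p1, p1⊥

Result: YES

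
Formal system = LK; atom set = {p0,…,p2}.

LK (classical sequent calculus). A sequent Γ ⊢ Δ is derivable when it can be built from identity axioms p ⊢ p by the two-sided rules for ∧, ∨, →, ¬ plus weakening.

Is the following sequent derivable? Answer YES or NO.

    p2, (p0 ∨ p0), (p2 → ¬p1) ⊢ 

Enumerate valuations to refute Γ ⊢ Δ:
  v=000: Γ:[p2=F, (p0 ∨ p0)=F, (p2 → ¬p1)=T] Δ:[] refutes=False
  v=001: Γ:[p2=T, (p0 ∨ p0)=F, (p2 → ¬p1)=T] Δ:[] refutes=False
  v=010: Γ:[p2=F, (p0 ∨ p0)=F, (p2 → ¬p1)=T] Δ:[] refutes=False
  v=011: Γ:[p2=T, (p0 ∨ p0)=F, (p2 → ¬p1)=F] Δ:[] refutes=False
  v=100: Γ:[p2=F, (p0 ∨ p0)=T, (p2 → ¬p1)=T] Δ:[] refutes=False
  v=101: Γ:[p2=T, (p0 ∨ p0)=T, (p2 → ¬p1)=T] Δ:[] refutes=True  ← countermodel

Result: NO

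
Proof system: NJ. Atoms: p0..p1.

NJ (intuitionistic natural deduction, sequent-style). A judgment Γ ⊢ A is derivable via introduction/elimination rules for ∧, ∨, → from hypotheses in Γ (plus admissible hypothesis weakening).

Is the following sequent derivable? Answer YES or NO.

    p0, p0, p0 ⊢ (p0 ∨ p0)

Derivation trace:
[Wk] p0, p0, p0 ⊢ (p0 ∨ p0)
  [Wk] p0, p0 ⊢ (p0 ∨ p0)
    [∨I₂] p0 ⊢ (p0 ∨ p0)
      [Ax] p0 ⊢ p0

Result: YES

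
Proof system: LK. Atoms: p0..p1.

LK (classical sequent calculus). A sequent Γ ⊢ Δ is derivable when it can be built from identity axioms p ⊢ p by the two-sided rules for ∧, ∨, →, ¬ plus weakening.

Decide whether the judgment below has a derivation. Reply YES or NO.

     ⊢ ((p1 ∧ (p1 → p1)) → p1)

Proof tree:
[→R]  ⊢ ((p1 ∧ (p1 → p1)) → p1)
  [∧L] (p1 ∧ (p1 → p1)) ⊢ p1
    [→L] p1, (p1 → p1) ⊢ p1
      [Ax] p1 ⊢ p1
      [Ax] p1 ⊢ p1

Result: YES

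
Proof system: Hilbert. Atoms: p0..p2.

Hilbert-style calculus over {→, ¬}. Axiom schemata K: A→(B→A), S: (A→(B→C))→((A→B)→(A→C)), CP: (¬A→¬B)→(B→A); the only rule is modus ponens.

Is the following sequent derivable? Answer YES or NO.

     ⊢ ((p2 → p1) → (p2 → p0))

Truth-table refutation:
  v=000: Γ:[] Δ:[((p2 → p1) → (p2 → p0))=T] refutes=False
  v=001: Γ:[] Δ:[((p2 → p1) → (p2 → p0))=T] refutes=False
  v=010: Γ:[] Δ:[((p2 → p1) → (p2 → p0))=T] refutes=False
  v=011: Γ:[] Δ:[((p2 → p1) → (p2 → p0))=F] refutes=True  ← countermodel

Result: NO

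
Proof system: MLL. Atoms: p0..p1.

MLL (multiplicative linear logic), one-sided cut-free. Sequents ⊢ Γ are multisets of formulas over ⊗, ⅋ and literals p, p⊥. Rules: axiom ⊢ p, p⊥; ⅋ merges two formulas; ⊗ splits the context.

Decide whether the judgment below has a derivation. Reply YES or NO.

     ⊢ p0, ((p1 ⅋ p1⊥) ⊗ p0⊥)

Derivation (root first):
[⊗]  ⊢ p0, ((p1 ⅋ p1⊥) ⊗ p0⊥)
  [⅋]  ⊢ (p1 ⅋ p1⊥)
    [Ax]  ⊢ p1, p1⊥
  [Ax]  ⊢ p0, p0⊥

Result: YES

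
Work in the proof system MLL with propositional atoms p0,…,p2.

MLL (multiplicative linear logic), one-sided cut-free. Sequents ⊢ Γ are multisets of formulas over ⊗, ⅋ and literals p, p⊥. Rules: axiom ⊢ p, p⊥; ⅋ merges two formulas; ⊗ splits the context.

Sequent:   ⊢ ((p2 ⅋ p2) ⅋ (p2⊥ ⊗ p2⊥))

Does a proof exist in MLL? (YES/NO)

Proof tree:
[⅋]  ⊢ ((p2 ⅋ p2) ⅋ (p2⊥ ⊗ p2⊥))
  [⅋]  ⊢ (p2⊥ ⊗ p2⊥), (p2 ⅋ p2)
    [⊗]  ⊢ p2, p2, (p2⊥ ⊗ p2⊥)
      [Ax]  ⊢ p2, p2⊥
      [Ax]  ⊢ p2, p2⊥

Result: YES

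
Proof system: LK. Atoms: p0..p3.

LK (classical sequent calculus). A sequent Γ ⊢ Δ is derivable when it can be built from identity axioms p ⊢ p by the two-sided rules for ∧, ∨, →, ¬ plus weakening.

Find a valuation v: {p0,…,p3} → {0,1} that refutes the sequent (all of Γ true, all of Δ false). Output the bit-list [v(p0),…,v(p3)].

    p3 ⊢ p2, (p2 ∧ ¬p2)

Truth-table refutation:
  v=0000: Γ:[p3=F] Δ:[p2=F, (p2 ∧ ¬p2)=F] refutes=False
  v=0001: Γ:[p3=T] Δ:[p2=F, (p2 ∧ ¬p2)=F] refutes=True  ← countermodel

Result: [0, 0, 0, 1]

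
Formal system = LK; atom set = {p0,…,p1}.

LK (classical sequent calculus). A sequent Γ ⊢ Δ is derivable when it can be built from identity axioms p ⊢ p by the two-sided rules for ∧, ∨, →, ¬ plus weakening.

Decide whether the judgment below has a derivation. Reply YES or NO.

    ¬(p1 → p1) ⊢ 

Proof tree:
[¬L] ¬(p1 → p1) ⊢ 
  [→R]  ⊢ (p1 → p1)
    [Ax] p1 ⊢ p1

Result: YES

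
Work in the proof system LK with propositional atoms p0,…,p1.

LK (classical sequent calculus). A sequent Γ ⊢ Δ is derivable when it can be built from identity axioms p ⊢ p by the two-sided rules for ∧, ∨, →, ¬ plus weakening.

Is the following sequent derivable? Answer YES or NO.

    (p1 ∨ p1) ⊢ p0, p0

Enumerate valuations to refute Γ ⊢ Δ:
  v=00: Γ:[(p1 ∨ p1)=F] Δ:[p0=F, p0=F] refutes=False
  v=01: Γ:[(p1 ∨ p1)=T] Δ:[p0=F, p0=F] refutes=True  ← countermodel

Result: NO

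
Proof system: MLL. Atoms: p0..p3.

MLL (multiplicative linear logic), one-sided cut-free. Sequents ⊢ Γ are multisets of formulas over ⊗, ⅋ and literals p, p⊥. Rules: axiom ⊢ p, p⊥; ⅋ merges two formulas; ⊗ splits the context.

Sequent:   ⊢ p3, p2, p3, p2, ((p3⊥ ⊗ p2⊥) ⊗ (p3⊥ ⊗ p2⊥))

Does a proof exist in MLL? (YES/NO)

Derivation trace:
[⊗]  ⊢ p3, p2, p3, p2, ((p3⊥ ⊗ p2⊥) ⊗ (p3⊥ ⊗ p2⊥))
  [⊗]  ⊢ p3, p2, (p3⊥ ⊗ p2⊥)
    [Ax]  ⊢ p3, p3⊥
    [Ax]  ⊢ p2, p2⊥
  [⊗]  ⊢ p3, p2, (p3⊥ ⊗ p2⊥)
    [Ax]  ⊢ p3, p3⊥
    [Ax]  ⊢ p2, p2⊥

Result: YES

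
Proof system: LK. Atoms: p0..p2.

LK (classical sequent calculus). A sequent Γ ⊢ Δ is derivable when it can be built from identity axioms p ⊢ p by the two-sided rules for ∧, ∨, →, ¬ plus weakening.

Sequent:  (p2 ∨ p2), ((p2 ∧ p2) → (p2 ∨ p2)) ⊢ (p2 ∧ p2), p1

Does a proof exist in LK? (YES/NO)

Derivation trace:
[WR] (p2 ∨ p2), ((p2 ∧ p2) → (p2 ∨ p2)) ⊢ (p2 ∧ p2), p1
  [→L] (p2 ∨ p2), ((p2 ∧ p2) → (p2 ∨ p2)) ⊢ (p2 ∧ p2)
    [∧R] (p2 ∨ p2) ⊢ (p2 ∧ p2)
      [∨L] (p2 ∨ p2) ⊢ p2
        [Ax] p2 ⊢ p2
        [Ax] p2 ⊢ p2
      [∨L] (p2 ∨ p2) ⊢ p2
        [Ax] p2 ⊢ p2
        [Ax] p2 ⊢ p2
    [∧R] (p2 ∨ p2) ⊢ (p2 ∧ p2)
      [∨L] (p2 ∨ p2) ⊢ p2
        [Ax] p2 ⊢ p2
        [Ax] p2 ⊢ p2
      [∨L] (p2 ∨ p2) ⊢ p2
        [Ax] p2 ⊢ p2
        [Ax] p2 ⊢ p2

Result: YES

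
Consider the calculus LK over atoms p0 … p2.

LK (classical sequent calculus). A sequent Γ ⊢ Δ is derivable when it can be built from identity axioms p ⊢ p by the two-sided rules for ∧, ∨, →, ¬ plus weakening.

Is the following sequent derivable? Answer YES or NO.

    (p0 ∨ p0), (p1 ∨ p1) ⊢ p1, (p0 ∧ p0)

Derivation (root first):
[∨L] (p0 ∨ p0), (p1 ∨ p1) ⊢ p1, (p0 ∧ p0)
  [WL] (p0 ∨ p0), p1 ⊢ (p0 ∧ p0)
    [∨L] (p0 ∨ p0) ⊢ (p0 ∧ p0)
      [∧R] p0 ⊢ (p0 ∧ p0)
        [Ax] p0 ⊢ p0
        [Ax] p0 ⊢ p0
      [∧R] p0 ⊢ (p0 ∧ p0)
        [Ax] p0 ⊢ p0
        [Ax] p0 ⊢ p0
  [Ax] p1 ⊢ p1

Result: YES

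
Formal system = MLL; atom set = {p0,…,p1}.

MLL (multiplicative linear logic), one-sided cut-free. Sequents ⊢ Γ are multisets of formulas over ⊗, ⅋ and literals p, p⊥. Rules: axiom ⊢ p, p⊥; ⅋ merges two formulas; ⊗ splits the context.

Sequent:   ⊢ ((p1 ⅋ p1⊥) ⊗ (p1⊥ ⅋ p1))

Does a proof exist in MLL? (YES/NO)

Derivation (root first):
[⊗]  ⊢ ((p1 ⅋ p1⊥) ⊗ (p1⊥ ⅋ p1))
  [⅋]  ⊢ (p1 ⅋ p1⊥)
    [Ax]  ⊢ p1, p1⊥
  [⅋]  ⊢ (p1⊥ ⅋ p1)
    [Ax]  ⊢ p1, p1⊥

Result: YES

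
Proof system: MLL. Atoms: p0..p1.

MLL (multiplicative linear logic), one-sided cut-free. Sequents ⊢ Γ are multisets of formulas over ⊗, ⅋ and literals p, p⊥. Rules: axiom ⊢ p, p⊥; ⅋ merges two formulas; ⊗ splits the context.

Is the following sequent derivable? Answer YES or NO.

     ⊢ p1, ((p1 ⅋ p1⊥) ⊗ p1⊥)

Derivation trace:
[⊗]  ⊢ p1, ((p1 ⅋ p1⊥) ⊗ p1⊥)
  [⅋]  ⊢ (p1 ⅋ p1⊥)
    [Ax]  ⊢ p1, p1⊥
  [Ax]  ⊢ p1, p1⊥

Result: YES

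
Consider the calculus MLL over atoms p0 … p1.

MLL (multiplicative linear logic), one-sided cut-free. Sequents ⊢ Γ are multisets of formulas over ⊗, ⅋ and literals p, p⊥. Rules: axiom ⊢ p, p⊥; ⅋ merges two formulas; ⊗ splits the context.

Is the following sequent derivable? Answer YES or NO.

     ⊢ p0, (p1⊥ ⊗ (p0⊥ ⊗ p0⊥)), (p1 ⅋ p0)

Derivation trace:
[⅋]  ⊢ p0, (p1⊥ ⊗ (p0⊥ ⊗ p0⊥)), (p1 ⅋ p0)
  [⊗]  ⊢ p1, p0, p0, (p1⊥ ⊗ (p0⊥ ⊗ p0⊥))
    [Ax]  ⊢ p1, p1⊥
    [⊗]  ⊢ p0, p0, (p0⊥ ⊗ p0⊥)
      [Ax]  ⊢ p0, p0⊥
      [Ax]  ⊢ p0, p0⊥

Result: YES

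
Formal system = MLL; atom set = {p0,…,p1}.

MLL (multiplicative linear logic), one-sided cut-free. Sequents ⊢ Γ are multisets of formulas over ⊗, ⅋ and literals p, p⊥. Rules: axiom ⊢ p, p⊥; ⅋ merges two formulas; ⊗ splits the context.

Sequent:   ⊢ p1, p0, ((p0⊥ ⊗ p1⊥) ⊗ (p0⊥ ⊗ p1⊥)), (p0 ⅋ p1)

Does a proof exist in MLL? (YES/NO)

Proof tree:
[⅋]  ⊢ p1, p0, ((p0⊥ ⊗ p1⊥) ⊗ (p0⊥ ⊗ p1⊥)), (p0 ⅋ p1)
  [⊗]  ⊢ p0, p1, p0, p1, ((p0⊥ ⊗ p1⊥) ⊗ (p0⊥ ⊗ p1⊥))
    [⊗]  ⊢ p0, p1, (p0⊥ ⊗ p1⊥)
      [Ax]  ⊢ p0, p0⊥
      [Ax]  ⊢ p1, p1⊥
    [⊗]  ⊢ p0, p1, (p0⊥ ⊗ p1⊥)
      [Ax]  ⊢ p0, p0⊥
      [Ax]  ⊢ p1, p1⊥

Result: YES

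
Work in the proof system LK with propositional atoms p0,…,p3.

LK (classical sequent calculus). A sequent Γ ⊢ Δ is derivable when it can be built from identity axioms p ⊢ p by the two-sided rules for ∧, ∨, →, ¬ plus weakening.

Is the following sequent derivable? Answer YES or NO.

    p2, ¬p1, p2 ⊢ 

Enumerate valuations to refute Γ ⊢ Δ:
  v=0000: Γ:[p2=F, ¬p1=T, p2=F] Δ:[] refutes=False
  v=0001: Γ:[p2=F, ¬p1=T, p2=F] Δ:[] refutes=False
  v=0010: Γ:[p2=T, ¬p1=T, p2=T] Δ:[] refutes=True  ← countermodel

Result: NO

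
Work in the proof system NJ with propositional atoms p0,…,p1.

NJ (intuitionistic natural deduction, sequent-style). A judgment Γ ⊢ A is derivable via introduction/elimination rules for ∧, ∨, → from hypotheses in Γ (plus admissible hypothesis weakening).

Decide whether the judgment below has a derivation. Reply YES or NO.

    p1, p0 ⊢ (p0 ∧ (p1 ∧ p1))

Proof tree:
[∧I] p1, p0 ⊢ (p0 ∧ (p1 ∧ p1))
  [Ax] p0 ⊢ p0
  [∧I] p1 ⊢ (p1 ∧ p1)
    [Ax] p1 ⊢ p1
    [Ax] p1 ⊢ p1

Result: YES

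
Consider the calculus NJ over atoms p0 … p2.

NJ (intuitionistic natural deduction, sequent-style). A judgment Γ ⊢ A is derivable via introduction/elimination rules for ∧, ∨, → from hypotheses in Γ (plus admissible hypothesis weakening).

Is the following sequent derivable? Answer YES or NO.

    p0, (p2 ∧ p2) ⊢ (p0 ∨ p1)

Derivation trace:
[∨I₁] p0, (p2 ∧ p2) ⊢ (p0 ∨ p1)
  [Wk] p0, (p2 ∧ p2) ⊢ p0
    [Ax] p0 ⊢ p0

Result: YES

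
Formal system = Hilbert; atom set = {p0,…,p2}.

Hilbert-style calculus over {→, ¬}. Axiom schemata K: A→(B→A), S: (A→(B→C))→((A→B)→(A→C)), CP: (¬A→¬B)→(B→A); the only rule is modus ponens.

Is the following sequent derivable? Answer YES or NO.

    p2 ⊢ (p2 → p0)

Truth-table refutation:
  v=000: Γ:[p2=F] Δ:[(p2 → p0)=T] refutes=False
  v=001: Γ:[p2=T] Δ:[(p2 → p0)=F] refutes=True  ← countermodel

Result: NO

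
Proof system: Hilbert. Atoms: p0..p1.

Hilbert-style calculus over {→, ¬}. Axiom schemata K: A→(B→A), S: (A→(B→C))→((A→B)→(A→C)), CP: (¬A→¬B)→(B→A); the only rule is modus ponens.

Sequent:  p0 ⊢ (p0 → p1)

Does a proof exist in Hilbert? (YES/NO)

Enumerate valuations to refute Γ ⊢ Δ:
  v=00: Γ:[p0=F] Δ:[(p0 → p1)=T] refutes=False
  v=01: Γ:[p0=F] Δ:[(p0 → p1)=T] refutes=False
  v=10: Γ:[p0=T] Δ:[(p0 → p1)=F] refutes=True  ← countermodel

Result: NO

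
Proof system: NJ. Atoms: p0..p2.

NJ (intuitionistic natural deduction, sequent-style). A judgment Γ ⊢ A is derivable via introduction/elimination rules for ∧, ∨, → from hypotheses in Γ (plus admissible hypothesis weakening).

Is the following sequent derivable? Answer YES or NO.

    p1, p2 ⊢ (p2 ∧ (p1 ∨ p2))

Derivation trace:
[∧I] p1, p2 ⊢ (p2 ∧ (p1 ∨ p2))
  [Ax] p2 ⊢ p2
  [∨I₁] p1 ⊢ (p1 ∨ p2)
    [Ax] p1 ⊢ p1

Result: YES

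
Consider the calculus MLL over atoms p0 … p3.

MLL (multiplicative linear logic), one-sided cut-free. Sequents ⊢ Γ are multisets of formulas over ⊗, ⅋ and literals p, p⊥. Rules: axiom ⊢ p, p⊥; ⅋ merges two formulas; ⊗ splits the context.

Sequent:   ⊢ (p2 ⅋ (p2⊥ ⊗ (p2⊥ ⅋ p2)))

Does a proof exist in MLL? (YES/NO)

Derivation trace:
[⅋]  ⊢ (p2 ⅋ (p2⊥ ⊗ (p2⊥ ⅋ p2)))
  [⊗]  ⊢ p2, (p2⊥ ⊗ (p2⊥ ⅋ p2))
    [Ax]  ⊢ p2, p2⊥
    [⅋]  ⊢ (p2⊥ ⅋ p2)
      [Ax]  ⊢ p2, p2⊥

Result: YES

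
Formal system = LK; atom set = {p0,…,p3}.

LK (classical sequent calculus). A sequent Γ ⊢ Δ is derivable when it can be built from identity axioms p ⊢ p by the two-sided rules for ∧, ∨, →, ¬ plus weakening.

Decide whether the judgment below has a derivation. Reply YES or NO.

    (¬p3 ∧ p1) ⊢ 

Enumerate valuations to refute Γ ⊢ Δ:
  v=0000: Γ:[(¬p3 ∧ p1)=F] Δ:[] refutes=False
  v=0001: Γ:[(¬p3 ∧ p1)=F] Δ:[] refutes=False
  v=0010: Γ:[(¬p3 ∧ p1)=F] Δ:[] refutes=False
  v=0011: Γ:[(¬p3 ∧ p1)=F] Δ:[] refutes=False
  v=0100: Γ:[(¬p3 ∧ p1)=T] Δ:[] refutes=True  ← countermodel

Result: NO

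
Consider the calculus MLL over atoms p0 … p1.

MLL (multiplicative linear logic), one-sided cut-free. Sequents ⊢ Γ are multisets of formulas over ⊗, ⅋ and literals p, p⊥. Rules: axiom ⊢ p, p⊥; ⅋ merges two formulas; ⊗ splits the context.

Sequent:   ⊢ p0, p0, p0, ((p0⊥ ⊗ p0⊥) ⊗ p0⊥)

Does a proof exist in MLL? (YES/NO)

Derivation (root first):
[⊗]  ⊢ p0, p0, p0, ((p0⊥ ⊗ p0⊥) ⊗ p0⊥)
  [⊗]  ⊢ p0, p0, (p0⊥ ⊗ p0⊥)
    [Ax]  ⊢ p0, p0⊥
    [Ax]  ⊢ p0, p0⊥
  [Ax]  ⊢ p0, p0⊥

Result: YES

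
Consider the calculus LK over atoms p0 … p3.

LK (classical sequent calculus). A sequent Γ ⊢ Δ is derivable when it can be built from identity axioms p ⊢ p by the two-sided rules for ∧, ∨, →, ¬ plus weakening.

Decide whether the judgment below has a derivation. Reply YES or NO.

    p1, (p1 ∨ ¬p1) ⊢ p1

Derivation (root first):
[∨L] p1, (p1 ∨ ¬p1) ⊢ p1
  [Ax] p1 ⊢ p1
  [¬L] p1, ¬p1 ⊢ 
    [Ax] p1 ⊢ p1

Result: YES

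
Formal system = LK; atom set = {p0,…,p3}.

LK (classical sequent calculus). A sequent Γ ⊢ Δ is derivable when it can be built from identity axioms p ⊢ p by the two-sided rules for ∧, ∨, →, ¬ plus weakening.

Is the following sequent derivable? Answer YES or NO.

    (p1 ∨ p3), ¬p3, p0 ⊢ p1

Derivation (root first):
[WL] (p1 ∨ p3), ¬p3, p0 ⊢ p1
  [¬L] (p1 ∨ p3), ¬p3 ⊢ p1
    [∨L] (p1 ∨ p3) ⊢ p1, p3
      [Ax] p1 ⊢ p1
      [Ax] p3 ⊢ p3

Result: YES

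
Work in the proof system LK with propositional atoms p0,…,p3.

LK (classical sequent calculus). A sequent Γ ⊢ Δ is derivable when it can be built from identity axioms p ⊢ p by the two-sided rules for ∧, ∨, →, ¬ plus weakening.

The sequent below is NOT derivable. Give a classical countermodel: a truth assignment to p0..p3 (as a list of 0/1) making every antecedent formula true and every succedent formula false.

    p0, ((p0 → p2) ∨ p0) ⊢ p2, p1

Enumerate valuations to refute Γ ⊢ Δ:
  v=0000: Γ:[p0=F, ((p0 → p2) ∨ p0)=T] Δ:[p2=F, p1=F] refutes=False
  v=0001: Γ:[p0=F, ((p0 → p2) ∨ p0)=T] Δ:[p2=F, p1=F] refutes=False
  v=0010: Γ:[p0=F, ((p0 → p2) ∨ p0)=T] Δ:[p2=T, p1=F] refutes=False
  v=0011: Γ:[p0=F, ((p0 → p2) ∨ p0)=T] Δ:[p2=T, p1=F] refutes=False
  v=0100: Γ:[p0=F, ((p0 → p2) ∨ p0)=T] Δ:[p2=F, p1=T] refutes=False
  v=0101: Γ:[p0=F, ((p0 → p2) ∨ p0)=T] Δ:[p2=F, p1=T] refutes=False
  v=0110: Γ:[p0=F, ((p0 → p2) ∨ p0)=T] Δ:[p2=T, p1=T] refutes=False
  v=0111: Γ:[p0=F, ((p0 → p2) ∨ p0)=T] Δ:[p2=T, p1=T] refutes=False
  v=1000: Γ:[p0=T, ((p0 → p2) ∨ p0)=T] Δ:[p2=F, p1=F] refutes=True  ← countermodel

Result: [1, 0, 0, 0]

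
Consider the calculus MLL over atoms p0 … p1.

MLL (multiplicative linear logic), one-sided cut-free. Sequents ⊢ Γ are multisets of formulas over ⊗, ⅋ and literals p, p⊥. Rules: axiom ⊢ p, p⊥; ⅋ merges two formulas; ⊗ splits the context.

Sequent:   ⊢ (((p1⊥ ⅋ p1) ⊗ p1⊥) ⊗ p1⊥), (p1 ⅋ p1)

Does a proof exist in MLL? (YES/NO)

Derivation (root first):
[⅋]  ⊢ (((p1⊥ ⅋ p1) ⊗ p1⊥) ⊗ p1⊥), (p1 ⅋ p1)
  [⊗]  ⊢ p1, p1, (((p1⊥ ⅋ p1) ⊗ p1⊥) ⊗ p1⊥)
    [⊗]  ⊢ p1, ((p1⊥ ⅋ p1) ⊗ p1⊥)
      [⅋]  ⊢ (p1⊥ ⅋ p1)
        [Ax]  ⊢ p1, p1⊥
      [Ax]  ⊢ p1, p1⊥
    [Ax]  ⊢ p1, p1⊥

Result: YES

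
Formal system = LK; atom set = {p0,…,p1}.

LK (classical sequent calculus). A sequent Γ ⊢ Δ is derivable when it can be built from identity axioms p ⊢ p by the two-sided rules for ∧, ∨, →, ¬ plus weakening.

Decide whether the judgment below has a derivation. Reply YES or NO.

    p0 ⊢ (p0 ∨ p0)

Derivation trace:
[∨R] p0 ⊢ (p0 ∨ p0)
  [WR] p0 ⊢ p0, p0
    [Ax] p0 ⊢ p0

Result: YES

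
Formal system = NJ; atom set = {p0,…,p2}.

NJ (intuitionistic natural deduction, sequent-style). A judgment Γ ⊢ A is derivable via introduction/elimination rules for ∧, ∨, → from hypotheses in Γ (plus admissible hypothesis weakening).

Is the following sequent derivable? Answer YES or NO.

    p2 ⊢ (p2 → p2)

Derivation trace:
[→I] p2 ⊢ (p2 → p2)
  [Wk] p2, p2 ⊢ p2
    [Ax] p2 ⊢ p2

Result: YES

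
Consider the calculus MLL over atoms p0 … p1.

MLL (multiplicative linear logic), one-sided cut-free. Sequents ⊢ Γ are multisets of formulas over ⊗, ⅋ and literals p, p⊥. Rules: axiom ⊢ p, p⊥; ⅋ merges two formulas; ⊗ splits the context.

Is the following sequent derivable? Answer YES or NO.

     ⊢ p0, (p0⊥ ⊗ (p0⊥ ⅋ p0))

Proof tree:
[⊗]  ⊢ p0, (p0⊥ ⊗ (p0⊥ ⅋ p0))
  [Ax]  ⊢ p0, p0⊥
  [⅋]  ⊢ (p0⊥ ⅋ p0)
    [Ax]  ⊢ p0, p0⊥

Result: YES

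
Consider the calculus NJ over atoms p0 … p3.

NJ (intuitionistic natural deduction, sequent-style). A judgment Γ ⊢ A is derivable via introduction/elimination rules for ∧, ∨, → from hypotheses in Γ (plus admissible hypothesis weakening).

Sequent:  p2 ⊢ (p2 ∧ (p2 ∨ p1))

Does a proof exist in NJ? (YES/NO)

Derivation (root first):
[∧I] p2 ⊢ (p2 ∧ (p2 ∨ p1))
  [Ax] p2 ⊢ p2
  [∨I₁] p2, p2 ⊢ (p2 ∨ p1)
    [Wk] p2, p2 ⊢ p2
      [Ax] p2 ⊢ p2

Result: YES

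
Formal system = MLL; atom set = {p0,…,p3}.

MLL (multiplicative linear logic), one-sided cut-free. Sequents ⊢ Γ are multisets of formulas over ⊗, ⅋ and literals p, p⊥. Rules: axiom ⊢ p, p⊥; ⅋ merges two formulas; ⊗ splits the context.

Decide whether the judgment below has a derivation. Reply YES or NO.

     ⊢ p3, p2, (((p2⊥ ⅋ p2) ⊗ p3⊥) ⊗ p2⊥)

Proof tree:
[⊗]  ⊢ p3, p2, (((p2⊥ ⅋ p2) ⊗ p3⊥) ⊗ p2⊥)
  [⊗]  ⊢ p3, ((p2⊥ ⅋ p2) ⊗ p3⊥)
    [⅋]  ⊢ (p2⊥ ⅋ p2)
      [Ax]  ⊢ p2, p2⊥
    [Ax]  ⊢ p3, p3⊥
  [Ax]  ⊢ p2, p2⊥

Result: YES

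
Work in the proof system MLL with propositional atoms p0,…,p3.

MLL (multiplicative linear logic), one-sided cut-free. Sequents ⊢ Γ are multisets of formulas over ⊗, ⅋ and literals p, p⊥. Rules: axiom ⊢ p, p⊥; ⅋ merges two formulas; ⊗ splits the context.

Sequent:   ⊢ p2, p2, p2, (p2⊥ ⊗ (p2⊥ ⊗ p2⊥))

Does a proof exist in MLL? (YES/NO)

Derivation trace:
[⊗]  ⊢ p2, p2, p2, (p2⊥ ⊗ (p2⊥ ⊗ p2⊥))
  [Ax]  ⊢ p2, p2⊥
  [⊗]  ⊢ p2, p2, (p2⊥ ⊗ p2⊥)
    [Ax]  ⊢ p2, p2⊥
    [Ax]  ⊢ p2, p2⊥

Result: YES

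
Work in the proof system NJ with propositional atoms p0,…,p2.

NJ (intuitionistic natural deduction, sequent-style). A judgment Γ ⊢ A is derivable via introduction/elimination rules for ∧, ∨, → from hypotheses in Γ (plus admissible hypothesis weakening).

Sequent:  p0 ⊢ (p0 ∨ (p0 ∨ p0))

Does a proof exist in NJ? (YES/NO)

Derivation trace:
[∨I₂] p0 ⊢ (p0 ∨ (p0 ∨ p0))
  [∨I₂] p0 ⊢ (p0 ∨ p0)
    [Ax] p0 ⊢ p0

Result: YES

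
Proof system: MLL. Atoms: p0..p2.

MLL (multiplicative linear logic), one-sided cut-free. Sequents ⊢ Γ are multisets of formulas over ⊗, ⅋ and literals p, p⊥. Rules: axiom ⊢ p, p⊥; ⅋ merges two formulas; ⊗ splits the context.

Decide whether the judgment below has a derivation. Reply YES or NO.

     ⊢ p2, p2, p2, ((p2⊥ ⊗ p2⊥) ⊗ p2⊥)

Derivation trace:
[⊗]  ⊢ p2, p2, p2, ((p2⊥ ⊗ p2⊥) ⊗ p2⊥)
  [⊗]  ⊢ p2, p2, (p2⊥ ⊗ p2⊥)
    [Ax]  ⊢ p2, p2⊥
    [Ax]  ⊢ p2, p2⊥
  [Ax]  ⊢ p2, p2⊥

Result: YES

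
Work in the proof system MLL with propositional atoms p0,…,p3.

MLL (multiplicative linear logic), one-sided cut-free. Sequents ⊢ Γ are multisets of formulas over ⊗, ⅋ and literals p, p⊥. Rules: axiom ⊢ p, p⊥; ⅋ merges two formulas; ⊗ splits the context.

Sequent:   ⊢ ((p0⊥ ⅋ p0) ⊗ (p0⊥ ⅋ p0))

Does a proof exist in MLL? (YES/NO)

Proof tree:
[⊗]  ⊢ ((p0⊥ ⅋ p0) ⊗ (p0⊥ ⅋ p0))
  [⅋]  ⊢ (p0⊥ ⅋ p0)
    [Ax]  ⊢ p0, p0⊥
  [⅋]  ⊢ (p0⊥ ⅋ p0)
    [Ax]  ⊢ p0, p0⊥

Result: YES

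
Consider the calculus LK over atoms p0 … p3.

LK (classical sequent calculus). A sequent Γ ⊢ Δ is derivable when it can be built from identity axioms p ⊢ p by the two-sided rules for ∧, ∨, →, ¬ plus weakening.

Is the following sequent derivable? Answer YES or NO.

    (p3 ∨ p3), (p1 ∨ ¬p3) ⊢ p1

Proof tree:
[∨L] (p3 ∨ p3), (p1 ∨ ¬p3) ⊢ p1
  [Ax] p1 ⊢ p1
  [¬L] (p3 ∨ p3), ¬p3 ⊢ 
    [∨L] (p3 ∨ p3) ⊢ p3
      [WR] p3 ⊢ p3, p3
        [Ax] p3 ⊢ p3
      [Ax] p3 ⊢ p3

Result: YES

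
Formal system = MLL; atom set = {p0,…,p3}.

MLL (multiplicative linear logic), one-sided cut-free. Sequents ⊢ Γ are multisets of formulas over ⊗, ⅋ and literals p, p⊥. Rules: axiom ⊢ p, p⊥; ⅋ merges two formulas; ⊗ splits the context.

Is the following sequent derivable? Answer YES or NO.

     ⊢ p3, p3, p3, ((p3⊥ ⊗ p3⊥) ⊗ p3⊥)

Derivation (root first):
[⊗]  ⊢ p3, p3, p3, ((p3⊥ ⊗ p3⊥) ⊗ p3⊥)
  [⊗]  ⊢ p3, p3, (p3⊥ ⊗ p3⊥)
    [Ax]  ⊢ p3, p3⊥
    [Ax]  ⊢ p3, p3⊥
  [Ax]  ⊢ p3, p3⊥

Result: YES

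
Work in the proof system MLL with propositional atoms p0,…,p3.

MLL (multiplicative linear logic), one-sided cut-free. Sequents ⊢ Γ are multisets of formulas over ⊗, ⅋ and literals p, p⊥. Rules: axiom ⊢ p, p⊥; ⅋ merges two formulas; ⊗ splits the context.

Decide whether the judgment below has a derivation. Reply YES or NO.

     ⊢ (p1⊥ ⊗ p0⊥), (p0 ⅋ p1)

Derivation (root first):
[⅋]  ⊢ (p1⊥ ⊗ p0⊥), (p0 ⅋ p1)
  [⊗]  ⊢ p1, p0, (p1⊥ ⊗ p0⊥)
    [Ax]  ⊢ p1, p1⊥
    [Ax]  ⊢ p0, p0⊥

Result: YES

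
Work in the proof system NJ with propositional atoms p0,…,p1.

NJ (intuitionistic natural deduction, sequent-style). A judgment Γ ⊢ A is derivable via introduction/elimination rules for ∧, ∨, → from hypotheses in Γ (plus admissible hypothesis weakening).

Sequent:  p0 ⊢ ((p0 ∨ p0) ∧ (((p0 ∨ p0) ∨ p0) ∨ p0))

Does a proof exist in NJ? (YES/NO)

Derivation trace:
[∧I] p0 ⊢ ((p0 ∨ p0) ∧ (((p0 ∨ p0) ∨ p0) ∨ p0))
  [∨I₂] p0 ⊢ (p0 ∨ p0)
    [Ax] p0 ⊢ p0
  [∨I₁] p0 ⊢ (((p0 ∨ p0) ∨ p0) ∨ p0)
    [∨I₁] p0 ⊢ ((p0 ∨ p0) ∨ p0)
      [∨I₂] p0 ⊢ (p0 ∨ p0)
        [Ax] p0 ⊢ p0

Result: YES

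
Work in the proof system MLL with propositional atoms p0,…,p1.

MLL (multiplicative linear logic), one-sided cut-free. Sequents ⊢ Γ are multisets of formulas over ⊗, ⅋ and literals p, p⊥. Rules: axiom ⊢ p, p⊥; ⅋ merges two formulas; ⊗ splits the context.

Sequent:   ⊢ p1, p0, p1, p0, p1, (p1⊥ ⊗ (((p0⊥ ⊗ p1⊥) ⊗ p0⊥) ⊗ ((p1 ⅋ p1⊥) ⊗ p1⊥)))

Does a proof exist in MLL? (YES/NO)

Proof tree:
[⊗]  ⊢ p1, p0, p1, p0, p1, (p1⊥ ⊗ (((p0⊥ ⊗ p1⊥) ⊗ p0⊥) ⊗ ((p1 ⅋ p1⊥) ⊗ p1⊥)))
  [Ax]  ⊢ p1, p1⊥
  [⊗]  ⊢ p0, p1, p0, p1, (((p0⊥ ⊗ p1⊥) ⊗ p0⊥) ⊗ ((p1 ⅋ p1⊥) ⊗ p1⊥))
    [⊗]  ⊢ p0, p1, p0, ((p0⊥ ⊗ p1⊥) ⊗ p0⊥)
      [⊗]  ⊢ p0, p1, (p0⊥ ⊗ p1⊥)
        [Ax]  ⊢ p0, p0⊥
        [Ax]  ⊢ p1, p1⊥
      [Ax]  ⊢ p0, p0⊥
    [⊗]  ⊢ p1, ((p1 ⅋ p1⊥) ⊗ p1⊥)
      [⅋]  ⊢ (p1 ⅋ p1⊥)
        [Ax]  ⊢ p1, p1⊥
      [Ax]  ⊢ p1, p1⊥

Result: YES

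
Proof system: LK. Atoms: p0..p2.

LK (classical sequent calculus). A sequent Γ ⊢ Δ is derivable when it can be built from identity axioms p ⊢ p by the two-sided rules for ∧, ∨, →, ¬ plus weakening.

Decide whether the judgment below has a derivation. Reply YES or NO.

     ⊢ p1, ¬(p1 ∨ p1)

Derivation trace:
[¬R]  ⊢ p1, ¬(p1 ∨ p1)
  [∨L] (p1 ∨ p1) ⊢ p1
    [Ax] p1 ⊢ p1
    [Ax] p1 ⊢ p1

Result: YES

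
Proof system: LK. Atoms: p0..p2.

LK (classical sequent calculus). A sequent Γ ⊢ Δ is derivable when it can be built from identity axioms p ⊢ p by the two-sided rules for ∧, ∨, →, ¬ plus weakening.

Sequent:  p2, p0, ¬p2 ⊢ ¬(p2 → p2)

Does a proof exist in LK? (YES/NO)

Derivation trace:
[¬L] p2, p0, ¬p2 ⊢ ¬(p2 → p2)
  [WL] p2, p0 ⊢ p2, ¬(p2 → p2)
    [¬R] p2 ⊢ p2, ¬(p2 → p2)
      [→L] p2, (p2 → p2) ⊢ p2
        [Ax] p2 ⊢ p2
        [Ax] p2 ⊢ p2

Result: YES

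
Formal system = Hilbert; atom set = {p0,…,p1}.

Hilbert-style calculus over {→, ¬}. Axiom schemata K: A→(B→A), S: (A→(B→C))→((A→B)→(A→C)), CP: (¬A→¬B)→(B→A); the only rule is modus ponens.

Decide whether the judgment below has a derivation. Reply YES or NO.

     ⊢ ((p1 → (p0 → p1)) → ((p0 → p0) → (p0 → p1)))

Enumerate valuations to refute Γ ⊢ Δ:
  v=00: Γ:[] Δ:[((p1 → (p0 → p1)) → ((p0 → p0) → (p0 → p1)))=T] refutes=False
  v=01: Γ:[] Δ:[((p1 → (p0 → p1)) → ((p0 → p0) → (p0 → p1)))=T] refutes=False
  v=10: Γ:[] Δ:[((p1 → (p0 → p1)) → ((p0 → p0) → (p0 → p1)))=F] refutes=True  ← countermodel

Result: NO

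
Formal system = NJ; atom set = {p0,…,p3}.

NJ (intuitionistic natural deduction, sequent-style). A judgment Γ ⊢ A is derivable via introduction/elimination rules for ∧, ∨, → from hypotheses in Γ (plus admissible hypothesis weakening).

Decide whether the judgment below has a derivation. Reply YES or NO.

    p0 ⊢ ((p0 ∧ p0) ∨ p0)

Derivation (root first):
[∨I₁] p0 ⊢ ((p0 ∧ p0) ∨ p0)
  [∧I] p0 ⊢ (p0 ∧ p0)
    [Ax] p0 ⊢ p0
    [Ax] p0 ⊢ p0

Result: YES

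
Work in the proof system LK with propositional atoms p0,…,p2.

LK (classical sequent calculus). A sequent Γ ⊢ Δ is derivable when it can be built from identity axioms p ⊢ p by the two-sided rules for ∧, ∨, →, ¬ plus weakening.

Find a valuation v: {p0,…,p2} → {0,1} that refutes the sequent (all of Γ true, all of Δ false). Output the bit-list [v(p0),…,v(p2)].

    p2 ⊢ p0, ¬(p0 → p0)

Truth-table refutation:
  v=000: Γ:[p2=F] Δ:[p0=F, ¬(p0 → p0)=F] refutes=False
  v=001: Γ:[p2=T] Δ:[p0=F, ¬(p0 → p0)=F] refutes=True  ← countermodel

Result: [0, 0, 1]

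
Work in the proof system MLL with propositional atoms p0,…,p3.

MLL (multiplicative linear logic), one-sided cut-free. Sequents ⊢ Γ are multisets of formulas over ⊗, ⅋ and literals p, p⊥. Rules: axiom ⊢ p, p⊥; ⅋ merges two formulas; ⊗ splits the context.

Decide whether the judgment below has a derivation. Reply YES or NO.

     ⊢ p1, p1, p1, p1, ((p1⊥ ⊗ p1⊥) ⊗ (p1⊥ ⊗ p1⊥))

Derivation trace:
[⊗]  ⊢ p1, p1, p1, p1, ((p1⊥ ⊗ p1⊥) ⊗ (p1⊥ ⊗ p1⊥))
  [⊗]  ⊢ p1, p1, (p1⊥ ⊗ p1⊥)
    [Ax]  ⊢ p1, p1⊥
    [Ax]  ⊢ p1, p1⊥
  [⊗]  ⊢ p1, p1, (p1⊥ ⊗ p1⊥)
    [Ax]  ⊢ p1, p1⊥
    [Ax]  ⊢ p1, p1⊥

Result: YES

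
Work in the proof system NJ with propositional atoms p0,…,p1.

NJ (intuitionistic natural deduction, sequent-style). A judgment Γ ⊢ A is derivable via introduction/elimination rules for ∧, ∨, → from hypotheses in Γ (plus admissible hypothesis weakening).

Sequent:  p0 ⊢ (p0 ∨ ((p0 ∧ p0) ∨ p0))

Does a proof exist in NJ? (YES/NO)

Derivation trace:
[∨I₂] p0 ⊢ (p0 ∨ ((p0 ∧ p0) ∨ p0))
  [∨I₁] p0 ⊢ ((p0 ∧ p0) ∨ p0)
    [∧I] p0 ⊢ (p0 ∧ p0)
      [Ax] p0 ⊢ p0
      [Ax] p0 ⊢ p0

Result: YES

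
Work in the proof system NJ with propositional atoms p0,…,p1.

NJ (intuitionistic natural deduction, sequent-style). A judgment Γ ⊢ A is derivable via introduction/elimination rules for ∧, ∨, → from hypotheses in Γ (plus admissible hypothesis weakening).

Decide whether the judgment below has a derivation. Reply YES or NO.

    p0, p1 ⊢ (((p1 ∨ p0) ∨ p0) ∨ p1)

Proof tree:
[∨I₁] p0, p1 ⊢ (((p1 ∨ p0) ∨ p0) ∨ p1)
  [Wk] p0, p1 ⊢ ((p1 ∨ p0) ∨ p0)
    [∨I₁] p0 ⊢ ((p1 ∨ p0) ∨ p0)
      [∨I₂] p0 ⊢ (p1 ∨ p0)
        [Ax] p0 ⊢ p0

Result: YES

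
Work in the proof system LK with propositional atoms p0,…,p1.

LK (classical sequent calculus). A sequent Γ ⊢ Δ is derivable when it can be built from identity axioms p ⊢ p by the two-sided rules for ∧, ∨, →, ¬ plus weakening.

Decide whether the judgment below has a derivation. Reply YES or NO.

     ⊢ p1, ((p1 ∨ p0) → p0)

Derivation trace:
[→R]  ⊢ p1, ((p1 ∨ p0) → p0)
  [∨L] (p1 ∨ p0) ⊢ p1, p0
    [Ax] p1 ⊢ p1
    [Ax] p0 ⊢ p0

Result: YES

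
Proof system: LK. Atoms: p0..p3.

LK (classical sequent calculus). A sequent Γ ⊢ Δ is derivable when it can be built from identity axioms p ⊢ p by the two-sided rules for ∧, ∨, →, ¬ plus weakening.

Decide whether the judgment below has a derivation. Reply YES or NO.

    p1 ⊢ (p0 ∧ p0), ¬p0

Derivation (root first):
[WL] p1 ⊢ (p0 ∧ p0), ¬p0
  [¬R]  ⊢ (p0 ∧ p0), ¬p0
    [∧R] p0 ⊢ (p0 ∧ p0)
      [Ax] p0 ⊢ p0
      [Ax] p0 ⊢ p0

Result: YES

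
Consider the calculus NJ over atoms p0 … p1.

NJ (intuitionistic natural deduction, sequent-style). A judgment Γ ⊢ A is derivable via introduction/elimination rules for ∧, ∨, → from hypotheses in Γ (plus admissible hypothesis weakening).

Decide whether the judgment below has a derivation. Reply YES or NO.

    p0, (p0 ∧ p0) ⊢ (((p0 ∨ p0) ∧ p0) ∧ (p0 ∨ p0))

Derivation trace:
[Wk] p0, (p0 ∧ p0) ⊢ (((p0 ∨ p0) ∧ p0) ∧ (p0 ∨ p0))
  [∧I] p0 ⊢ (((p0 ∨ p0) ∧ p0) ∧ (p0 ∨ p0))
    [∧I] p0 ⊢ ((p0 ∨ p0) ∧ p0)
      [∨I₂] p0 ⊢ (p0 ∨ p0)
        [Ax] p0 ⊢ p0
      [Ax] p0 ⊢ p0
    [∨I₂] p0 ⊢ (p0 ∨ p0)
      [Ax] p0 ⊢ p0

Result: YES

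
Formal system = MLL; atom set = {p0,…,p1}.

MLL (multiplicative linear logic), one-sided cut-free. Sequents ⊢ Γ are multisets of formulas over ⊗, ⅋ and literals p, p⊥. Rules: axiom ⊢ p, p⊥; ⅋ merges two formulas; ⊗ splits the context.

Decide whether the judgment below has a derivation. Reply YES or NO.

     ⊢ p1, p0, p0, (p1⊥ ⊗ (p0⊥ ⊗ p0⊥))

Proof tree:
[⊗]  ⊢ p1, p0, p0, (p1⊥ ⊗ (p0⊥ ⊗ p0⊥))
  [Ax]  ⊢ p1, p1⊥
  [⊗]  ⊢ p0, p0, (p0⊥ ⊗ p0⊥)
    [Ax]  ⊢ p0, p0⊥
    [Ax]  ⊢ p0, p0⊥

Result: YES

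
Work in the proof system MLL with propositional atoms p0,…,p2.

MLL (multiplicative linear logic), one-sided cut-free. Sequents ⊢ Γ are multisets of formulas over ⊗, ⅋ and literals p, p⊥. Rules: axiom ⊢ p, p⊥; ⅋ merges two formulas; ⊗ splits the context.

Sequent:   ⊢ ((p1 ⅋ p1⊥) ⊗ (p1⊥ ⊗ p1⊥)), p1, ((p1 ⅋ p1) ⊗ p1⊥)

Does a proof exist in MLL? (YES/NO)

Derivation trace:
[⊗]  ⊢ ((p1 ⅋ p1⊥) ⊗ (p1⊥ ⊗ p1⊥)), p1, ((p1 ⅋ p1) ⊗ p1⊥)
  [⅋]  ⊢ ((p1 ⅋ p1⊥) ⊗ (p1⊥ ⊗ p1⊥)), (p1 ⅋ p1)
    [⊗]  ⊢ p1, p1, ((p1 ⅋ p1⊥) ⊗ (p1⊥ ⊗ p1⊥))
      [⅋]  ⊢ (p1 ⅋ p1⊥)
        [Ax]  ⊢ p1, p1⊥
      [⊗]  ⊢ p1, p1, (p1⊥ ⊗ p1⊥)
        [Ax]  ⊢ p1, p1⊥
        [Ax]  ⊢ p1, p1⊥
  [Ax]  ⊢ p1, p1⊥

Result: YES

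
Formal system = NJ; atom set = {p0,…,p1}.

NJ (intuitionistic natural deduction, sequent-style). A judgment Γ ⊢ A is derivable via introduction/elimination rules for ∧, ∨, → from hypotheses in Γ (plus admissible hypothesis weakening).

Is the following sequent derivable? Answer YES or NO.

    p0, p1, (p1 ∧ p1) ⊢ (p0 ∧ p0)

Derivation (root first):
[Wk] p0, p1, (p1 ∧ p1) ⊢ (p0 ∧ p0)
  [Wk] p0, p1 ⊢ (p0 ∧ p0)
    [∧I] p0 ⊢ (p0 ∧ p0)
      [Ax] p0 ⊢ p0
      [Ax] p0 ⊢ p0

Result: YES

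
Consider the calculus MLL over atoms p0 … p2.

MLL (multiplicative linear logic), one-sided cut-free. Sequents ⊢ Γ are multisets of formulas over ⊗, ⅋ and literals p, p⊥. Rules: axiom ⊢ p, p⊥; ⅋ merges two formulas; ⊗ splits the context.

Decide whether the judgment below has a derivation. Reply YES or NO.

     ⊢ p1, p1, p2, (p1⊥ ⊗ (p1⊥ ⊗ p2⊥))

Proof tree:
[⊗]  ⊢ p1, p1, p2, (p1⊥ ⊗ (p1⊥ ⊗ p2⊥))
  [Ax]  ⊢ p1, p1⊥
  [⊗]  ⊢ p1, p2, (p1⊥ ⊗ p2⊥)
    [Ax]  ⊢ p1, p1⊥
    [Ax]  ⊢ p2, p2⊥

Result: YES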